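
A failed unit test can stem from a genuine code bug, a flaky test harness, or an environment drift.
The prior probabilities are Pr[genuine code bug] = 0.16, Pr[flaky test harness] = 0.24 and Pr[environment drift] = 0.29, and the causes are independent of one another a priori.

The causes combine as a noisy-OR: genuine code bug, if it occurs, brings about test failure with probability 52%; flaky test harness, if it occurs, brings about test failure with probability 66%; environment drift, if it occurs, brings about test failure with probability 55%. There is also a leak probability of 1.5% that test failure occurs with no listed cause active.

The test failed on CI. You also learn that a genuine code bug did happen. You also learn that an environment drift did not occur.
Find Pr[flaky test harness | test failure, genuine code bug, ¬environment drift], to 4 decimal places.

Under noisy-OR, P(test failure | causes) = 1 − (1−0.015)·∏(1−qᵢ) over the active causes.
Weight on flaky test harness=true, given the evidence: 0.839248·0.24 = 0.201420
Normalizer over all consistent configurations: 0.5272·0.76 + 0.839248·0.24 = 0.602092
Posterior = 0.201420 / 0.602092 ≈ 0.3345

Pr[flaky test harness | test failure, genuine code bug, ¬environment drift] ≈ 0.3345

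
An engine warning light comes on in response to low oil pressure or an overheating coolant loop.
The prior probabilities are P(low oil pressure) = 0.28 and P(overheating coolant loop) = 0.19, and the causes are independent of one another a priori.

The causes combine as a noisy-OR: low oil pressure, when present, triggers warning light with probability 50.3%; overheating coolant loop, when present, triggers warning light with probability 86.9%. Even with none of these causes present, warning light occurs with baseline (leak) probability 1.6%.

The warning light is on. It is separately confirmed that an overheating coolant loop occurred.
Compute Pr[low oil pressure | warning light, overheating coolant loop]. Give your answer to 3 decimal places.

Under noisy-OR, P(warning light | causes) = 1 − (1−0.016)·∏(1−qᵢ) over the active causes.
Enumerate both values of low oil pressure and weight by the priors:
  P(warning light | overheating coolant loop) = 0.871096×0.72 + 0.935935×0.28
        = 0.627189 + 0.262062 = 0.889251
The terms with low oil pressure present sum to 0.262062, so
  P(low oil pressure | warning light, overheating coolant loop) = 0.262062 / 0.889251 ≈ 0.295

Pr[low oil pressure | warning light, overheating coolant loop] ≈ 0.295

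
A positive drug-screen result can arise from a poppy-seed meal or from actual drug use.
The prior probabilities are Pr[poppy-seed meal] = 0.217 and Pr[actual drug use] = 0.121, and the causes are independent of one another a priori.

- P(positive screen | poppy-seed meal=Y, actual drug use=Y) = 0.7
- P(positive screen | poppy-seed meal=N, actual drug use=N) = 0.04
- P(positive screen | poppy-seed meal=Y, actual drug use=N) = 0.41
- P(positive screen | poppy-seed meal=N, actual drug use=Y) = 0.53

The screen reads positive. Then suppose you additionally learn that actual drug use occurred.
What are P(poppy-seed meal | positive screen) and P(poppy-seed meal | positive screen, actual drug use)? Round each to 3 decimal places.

Weight on poppy-seed meal=true, given the evidence: 0.078205 + 0.018380 = 0.096585
Normalizer over all consistent configurations: 0.04×0.783×0.879 + 0.53×0.783×0.121 + 0.41×0.217×0.879 + 0.7×0.217×0.121 = 0.174329
P(poppy-seed meal | positive screen) = 0.096585/0.174329 ≈ 0.554

Now also conditioning on actual drug use=true:
Weight on poppy-seed meal=true, given the evidence: 0.7*0.217 = 0.151900
The normalizing constant is 0.53*0.783 + 0.7*0.217 = 0.566890
P(poppy-seed meal | positive screen, actual drug use) = 0.151900/0.566890 ≈ 0.268

P(poppy-seed meal | positive screen) ≈ 0.554; P(poppy-seed meal | positive screen, actual drug use) ≈ 0.268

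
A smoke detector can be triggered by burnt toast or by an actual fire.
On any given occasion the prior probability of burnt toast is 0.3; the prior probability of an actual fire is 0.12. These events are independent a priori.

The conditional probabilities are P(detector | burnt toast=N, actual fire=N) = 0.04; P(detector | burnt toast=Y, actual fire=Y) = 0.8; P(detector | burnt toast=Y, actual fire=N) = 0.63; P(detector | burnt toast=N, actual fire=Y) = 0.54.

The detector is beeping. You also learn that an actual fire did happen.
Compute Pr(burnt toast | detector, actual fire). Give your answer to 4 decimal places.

Pr(burnt toast | detector, actual fire) ≈ 0.3883

P(detector | actual fire) = 0.54×0.7 + 0.8×0.3 = 0.378000 + 0.240000 = 0.618000
The burnt toast-present share is 0.8×0.3 = 0.240000.
Hence the posterior is 0.240000/0.618000 ≈ 0.3883.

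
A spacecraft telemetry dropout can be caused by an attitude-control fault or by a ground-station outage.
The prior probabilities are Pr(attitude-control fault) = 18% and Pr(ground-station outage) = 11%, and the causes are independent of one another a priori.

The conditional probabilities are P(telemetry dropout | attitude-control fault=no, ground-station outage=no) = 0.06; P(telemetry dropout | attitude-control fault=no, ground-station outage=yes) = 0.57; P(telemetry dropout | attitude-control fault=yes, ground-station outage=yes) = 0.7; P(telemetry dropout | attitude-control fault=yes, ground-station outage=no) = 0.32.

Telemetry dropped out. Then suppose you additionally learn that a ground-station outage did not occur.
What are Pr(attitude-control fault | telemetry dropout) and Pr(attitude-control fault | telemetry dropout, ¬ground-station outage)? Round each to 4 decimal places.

P(telemetry dropout) = 0.06×0.82×0.89 + 0.57×0.82×0.11 + 0.32×0.18×0.89 + 0.7×0.18×0.11 = 0.043788 + 0.051414 + 0.051264 + 0.013860 = 0.160326
Restricting to configurations with attitude-control fault present: 0.051264 + 0.013860 = 0.065124.
Hence the posterior is 0.065124/0.160326 ≈ 0.4062.

Now condition on the additional information:
P(telemetry dropout | ¬ground-station outage) = 0.06·0.82 + 0.32·0.18 = 0.049200 + 0.057600 = 0.106800
Of this, 0.057600 comes from 0.32·0.18 (the attitude-control fault=true cases).
So P(attitude-control fault | telemetry dropout, ¬ground-station outage) = 0.057600/0.106800 ≈ 0.5393.
Ruling out ground-station outage raises the posterior on attitude-control fault — the flip side of explaining away.

Pr(attitude-control fault | telemetry dropout) ≈ 0.4062; Pr(attitude-control fault | telemetry dropout, ¬ground-station outage) ≈ 0.5393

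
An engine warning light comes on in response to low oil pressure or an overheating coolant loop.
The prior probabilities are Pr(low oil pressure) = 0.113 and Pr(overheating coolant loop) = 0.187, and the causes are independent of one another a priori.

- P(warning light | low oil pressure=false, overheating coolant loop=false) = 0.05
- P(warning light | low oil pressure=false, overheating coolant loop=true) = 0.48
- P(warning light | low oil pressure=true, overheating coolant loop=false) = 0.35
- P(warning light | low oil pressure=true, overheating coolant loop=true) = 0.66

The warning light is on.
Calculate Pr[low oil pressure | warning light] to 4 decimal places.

P(warning light) = 0.05·0.887·0.813 + 0.48·0.887·0.187 + 0.35·0.113·0.813 + 0.66·0.113·0.187 = 0.036057 + 0.079617 + 0.032154 + 0.013946 = 0.161774
The low oil pressure-present share is 0.032154 + 0.013946 = 0.046100.
Hence the posterior is 0.046100/0.161774 ≈ 0.2850.

Pr[low oil pressure | warning light] ≈ 0.2850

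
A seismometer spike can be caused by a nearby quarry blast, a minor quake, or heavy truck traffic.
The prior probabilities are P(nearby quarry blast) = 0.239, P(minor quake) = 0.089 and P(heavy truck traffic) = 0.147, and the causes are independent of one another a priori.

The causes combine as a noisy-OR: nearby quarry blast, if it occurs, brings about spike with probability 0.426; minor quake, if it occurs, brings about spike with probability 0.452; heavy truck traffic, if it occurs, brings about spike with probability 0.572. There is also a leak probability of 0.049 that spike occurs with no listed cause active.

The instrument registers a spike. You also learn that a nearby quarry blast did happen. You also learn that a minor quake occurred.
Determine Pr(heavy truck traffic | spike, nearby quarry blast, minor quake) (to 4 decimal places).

Pr(heavy truck traffic | spike, nearby quarry blast, minor quake) ≈ 0.1766

Under noisy-OR, P(spike | causes) = 1 − (1−0.049)·∏(1−qᵢ) over the active causes.
P(spike | nearby quarry blast, minor quake) = 0.700861·0.853 + 0.871969·0.147 = 0.597834 + 0.128179 = 0.726013
Of this, 0.128179 comes from 0.871969·0.147 (the heavy truck traffic=true cases).
P(heavy truck traffic | spike, nearby quarry blast, minor quake) = 0.128179 / 0.726013 ≈ 0.1766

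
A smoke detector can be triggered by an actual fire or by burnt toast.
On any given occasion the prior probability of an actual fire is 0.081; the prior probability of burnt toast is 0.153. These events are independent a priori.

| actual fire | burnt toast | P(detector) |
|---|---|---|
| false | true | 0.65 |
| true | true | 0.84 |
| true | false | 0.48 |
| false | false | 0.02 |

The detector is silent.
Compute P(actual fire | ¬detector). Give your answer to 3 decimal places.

P(¬detector) = 0.98×0.919×0.847 + 0.35×0.919×0.153 + 0.52×0.081×0.847 + 0.16×0.081×0.153 = 0.762825 + 0.049212 + 0.035676 + 0.001983 = 0.849696
The actual fire-present share is 0.035676 + 0.001983 = 0.037659.
Hence the posterior is 0.037659/0.849696 ≈ 0.044.

P(actual fire | ¬detector) ≈ 0.044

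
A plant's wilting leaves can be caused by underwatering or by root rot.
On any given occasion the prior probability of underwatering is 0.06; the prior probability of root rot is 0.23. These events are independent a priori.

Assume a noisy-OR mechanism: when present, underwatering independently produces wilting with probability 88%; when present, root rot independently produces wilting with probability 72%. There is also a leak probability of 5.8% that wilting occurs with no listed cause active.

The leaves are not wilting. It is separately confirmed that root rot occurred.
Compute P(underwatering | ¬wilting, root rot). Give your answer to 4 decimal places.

Under noisy-OR, P(wilting | causes) = 1 − (1−0.058)·∏(1−qᵢ) over the active causes.
Numerator (weight on configurations with underwatering): 0.031651×0.06 = 0.001899
Denominator P(¬wilting | root rot): 0.26376×0.94 + 0.031651×0.06 = 0.249833
Posterior = 0.001899 / 0.249833 ≈ 0.0076

P(underwatering | ¬wilting, root rot) ≈ 0.0076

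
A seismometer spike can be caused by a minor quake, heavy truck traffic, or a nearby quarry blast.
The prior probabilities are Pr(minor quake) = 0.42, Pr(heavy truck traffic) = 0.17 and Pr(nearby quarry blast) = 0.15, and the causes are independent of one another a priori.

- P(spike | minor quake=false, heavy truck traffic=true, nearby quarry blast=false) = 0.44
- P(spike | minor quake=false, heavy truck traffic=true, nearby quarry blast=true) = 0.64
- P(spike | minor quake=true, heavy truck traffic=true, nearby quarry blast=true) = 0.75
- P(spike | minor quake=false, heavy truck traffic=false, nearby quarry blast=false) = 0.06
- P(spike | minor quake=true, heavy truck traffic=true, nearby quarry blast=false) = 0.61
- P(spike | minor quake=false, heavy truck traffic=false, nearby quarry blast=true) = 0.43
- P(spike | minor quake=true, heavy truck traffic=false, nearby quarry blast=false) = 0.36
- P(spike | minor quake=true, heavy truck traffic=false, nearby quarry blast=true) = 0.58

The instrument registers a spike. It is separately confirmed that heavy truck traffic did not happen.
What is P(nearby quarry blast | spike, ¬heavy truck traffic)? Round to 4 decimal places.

P(nearby quarry blast | spike, ¬heavy truck traffic) ≈ 0.3187

P(spike | ¬heavy truck traffic) = 0.06·0.58·0.85 + 0.43·0.58·0.15 + 0.36·0.42·0.85 + 0.58·0.42·0.15 = 0.029580 + 0.037410 + 0.128520 + 0.036540 = 0.232050
Of this, 0.073950 comes from 0.037410 + 0.036540 (the nearby quarry blast=true cases).
Hence the posterior is 0.073950/0.232050 ≈ 0.3187.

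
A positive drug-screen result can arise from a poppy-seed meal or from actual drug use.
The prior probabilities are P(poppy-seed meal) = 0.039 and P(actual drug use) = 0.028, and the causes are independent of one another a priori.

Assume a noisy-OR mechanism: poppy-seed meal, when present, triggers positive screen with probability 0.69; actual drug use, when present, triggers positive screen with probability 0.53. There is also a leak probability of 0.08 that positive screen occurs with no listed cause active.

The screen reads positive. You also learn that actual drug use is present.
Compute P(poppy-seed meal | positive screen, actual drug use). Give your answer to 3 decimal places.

Under noisy-OR, P(positive screen | causes) = 1 − (1−0.08)·∏(1−qᵢ) over the active causes.
P(positive screen | actual drug use) = 0.5676*0.961 + 0.865956*0.039 = 0.545464 + 0.033772 = 0.579236
Restricting to configurations with poppy-seed meal present: 0.865956*0.039 = 0.033772.
So P(poppy-seed meal | positive screen, actual drug use) = 0.033772/0.579236 ≈ 0.058.

P(poppy-seed meal | positive screen, actual drug use) ≈ 0.058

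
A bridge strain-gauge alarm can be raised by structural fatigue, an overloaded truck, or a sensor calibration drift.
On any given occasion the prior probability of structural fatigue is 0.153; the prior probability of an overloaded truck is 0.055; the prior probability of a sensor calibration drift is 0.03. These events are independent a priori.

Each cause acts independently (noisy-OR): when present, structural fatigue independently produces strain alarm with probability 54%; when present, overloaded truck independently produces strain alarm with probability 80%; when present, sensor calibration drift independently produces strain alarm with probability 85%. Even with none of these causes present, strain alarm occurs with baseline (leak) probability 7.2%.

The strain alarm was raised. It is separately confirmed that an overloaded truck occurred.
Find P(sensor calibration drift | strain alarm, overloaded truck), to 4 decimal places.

Under noisy-OR, P(strain alarm | causes) = 1 − (1−0.072)·∏(1−qᵢ) over the active causes.
Numerator (weight on configurations with sensor calibration drift): 0.024703 + 0.004531 = 0.029234
Denominator P(strain alarm | overloaded truck): 0.8144·0.847·0.97 + 0.97216·0.847·0.03 + 0.914624·0.153·0.97 + 0.987194·0.153·0.03 = 0.834076
P(sensor calibration drift | strain alarm, overloaded truck) = 0.029234/0.834076 ≈ 0.0350

P(sensor calibration drift | strain alarm, overloaded truck) ≈ 0.0350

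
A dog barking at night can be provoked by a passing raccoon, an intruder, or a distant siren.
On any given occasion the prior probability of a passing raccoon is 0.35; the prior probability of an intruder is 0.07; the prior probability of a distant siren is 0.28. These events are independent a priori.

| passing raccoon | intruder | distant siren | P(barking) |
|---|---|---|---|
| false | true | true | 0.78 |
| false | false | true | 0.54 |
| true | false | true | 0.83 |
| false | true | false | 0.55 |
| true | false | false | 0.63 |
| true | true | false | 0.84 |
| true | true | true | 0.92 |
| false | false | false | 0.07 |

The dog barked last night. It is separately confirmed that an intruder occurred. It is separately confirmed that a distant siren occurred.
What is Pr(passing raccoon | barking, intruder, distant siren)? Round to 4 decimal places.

By total probability over both values of passing raccoon:
  P(barking | intruder, distant siren) = 0.78×0.65 + 0.92×0.35
        = 0.507000 + 0.322000 = 0.829000
Keeping only the passing raccoon-present terms gives 0.322000, so
  P(passing raccoon | barking, intruder, distant siren) = 0.322000 / 0.829000 ≈ 0.3884

Pr(passing raccoon | barking, intruder, distant siren) ≈ 0.3884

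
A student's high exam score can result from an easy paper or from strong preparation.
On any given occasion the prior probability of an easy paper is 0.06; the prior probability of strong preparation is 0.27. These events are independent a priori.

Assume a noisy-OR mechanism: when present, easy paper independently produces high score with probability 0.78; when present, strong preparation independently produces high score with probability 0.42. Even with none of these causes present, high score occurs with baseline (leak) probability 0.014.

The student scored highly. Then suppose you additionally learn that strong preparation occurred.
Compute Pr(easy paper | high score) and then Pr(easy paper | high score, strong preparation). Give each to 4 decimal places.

Under noisy-OR, P(high score | causes) = 1 − (1−0.014)·∏(1−qᵢ) over the active causes.
By total probability over the 4 (easy paper, strong preparation) configurations:
  P(high score) = 0.014*0.94*0.73 + 0.42812*0.94*0.27 + 0.78308*0.06*0.73 + 0.874186*0.06*0.27
        = 0.009607 + 0.108657 + 0.034299 + 0.014162 = 0.166725
The terms with easy paper present sum to 0.048461, so
  P(easy paper | high score) = 0.048461 / 0.166725 ≈ 0.2907

Now condition on the additional information:
Enumerate both values of easy paper and weight by the priors:
  P(high score | strong preparation) = 0.42812*0.94 + 0.874186*0.06
        = 0.402433 + 0.052451 = 0.454884
Configurations with easy paper contribute 0.052451, so
  P(easy paper | high score, strong preparation) = 0.052451 / 0.454884 ≈ 0.1153

Pr(easy paper | high score) ≈ 0.2907; Pr(easy paper | high score, strong preparation) ≈ 0.1153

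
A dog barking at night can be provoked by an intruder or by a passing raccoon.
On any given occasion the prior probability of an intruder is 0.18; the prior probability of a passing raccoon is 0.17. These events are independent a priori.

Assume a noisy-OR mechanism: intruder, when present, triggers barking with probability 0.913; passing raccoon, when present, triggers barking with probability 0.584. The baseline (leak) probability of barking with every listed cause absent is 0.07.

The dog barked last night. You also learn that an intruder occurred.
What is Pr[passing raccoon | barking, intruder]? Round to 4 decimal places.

Under noisy-OR, P(barking | causes) = 1 − (1−0.07)·∏(1−qᵢ) over the active causes.
P(barking | intruder) = 0.91909×0.83 + 0.966341×0.17 = 0.762845 + 0.164278 = 0.927123
Of this, 0.164278 comes from 0.966341×0.17 (the passing raccoon=true cases).
Hence the posterior is 0.164278/0.927123 ≈ 0.1772.

Pr[passing raccoon | barking, intruder] ≈ 0.1772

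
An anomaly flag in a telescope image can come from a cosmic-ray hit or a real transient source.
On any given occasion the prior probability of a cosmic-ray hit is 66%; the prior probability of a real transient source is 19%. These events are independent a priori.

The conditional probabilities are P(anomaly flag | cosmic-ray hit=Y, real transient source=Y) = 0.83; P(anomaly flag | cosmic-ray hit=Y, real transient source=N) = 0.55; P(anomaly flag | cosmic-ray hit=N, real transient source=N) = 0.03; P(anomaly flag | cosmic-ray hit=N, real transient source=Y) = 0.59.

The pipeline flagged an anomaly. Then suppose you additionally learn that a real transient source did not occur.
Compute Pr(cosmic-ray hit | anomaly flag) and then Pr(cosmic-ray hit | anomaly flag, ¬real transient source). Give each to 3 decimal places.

Weight on cosmic-ray hit=true, given the evidence: 0.294030 + 0.104082 = 0.398112
The normalizing constant is 0.03*0.34*0.81 + 0.59*0.34*0.19 + 0.55*0.66*0.81 + 0.83*0.66*0.19 = 0.444488
Posterior = 0.398112 / 0.444488 ≈ 0.896

With the extra evidence:
By total probability over both values of cosmic-ray hit:
  P(anomaly flag | ¬real transient source) = 0.03·0.34 + 0.55·0.66
        = 0.010200 + 0.363000 = 0.373200
Configurations with cosmic-ray hit contribute 0.363000, so
  P(cosmic-ray hit | anomaly flag, ¬real transient source) = 0.363000 / 0.373200 ≈ 0.973

Pr(cosmic-ray hit | anomaly flag) ≈ 0.896; Pr(cosmic-ray hit | anomaly flag, ¬real transient source) ≈ 0.973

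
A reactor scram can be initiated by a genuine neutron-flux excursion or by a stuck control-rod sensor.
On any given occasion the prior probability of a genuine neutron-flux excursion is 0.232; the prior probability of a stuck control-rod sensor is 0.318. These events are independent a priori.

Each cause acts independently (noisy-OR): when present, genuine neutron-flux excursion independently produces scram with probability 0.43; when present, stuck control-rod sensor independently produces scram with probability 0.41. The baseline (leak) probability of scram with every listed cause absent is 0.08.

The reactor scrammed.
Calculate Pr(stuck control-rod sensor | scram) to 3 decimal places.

Under noisy-OR, P(scram | causes) = 1 − (1−0.08)·∏(1−qᵢ) over the active causes.
Weight on stuck control-rod sensor=true, given the evidence: 0.111659 + 0.050950 = 0.162609
Denominator P(scram): 0.08*0.768*0.682 + 0.4572*0.768*0.318 + 0.4756*0.232*0.682 + 0.690604*0.232*0.318 = 0.279762
P(stuck control-rod sensor | scram) = 0.162609/0.279762 ≈ 0.581

Pr(stuck control-rod sensor | scram) ≈ 0.581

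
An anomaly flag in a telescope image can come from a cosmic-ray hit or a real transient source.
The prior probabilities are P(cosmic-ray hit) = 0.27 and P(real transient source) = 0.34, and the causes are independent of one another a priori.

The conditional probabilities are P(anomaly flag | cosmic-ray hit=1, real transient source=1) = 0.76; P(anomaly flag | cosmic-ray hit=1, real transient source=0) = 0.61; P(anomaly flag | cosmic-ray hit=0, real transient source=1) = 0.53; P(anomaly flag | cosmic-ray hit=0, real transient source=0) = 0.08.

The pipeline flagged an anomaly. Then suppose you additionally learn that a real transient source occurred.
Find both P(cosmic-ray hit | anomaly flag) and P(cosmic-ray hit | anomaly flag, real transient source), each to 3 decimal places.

P(cosmic-ray hit | anomaly flag) ≈ 0.512; P(cosmic-ray hit | anomaly flag, real transient source) ≈ 0.347

Enumerate the 4 (cosmic-ray hit, real transient source) configurations and weight by the priors:
  P(anomaly flag) = 0.08*0.73*0.66 + 0.53*0.73*0.34 + 0.61*0.27*0.66 + 0.76*0.27*0.34
        = 0.038544 + 0.131546 + 0.108702 + 0.069768 = 0.348560
Configurations with cosmic-ray hit contribute 0.178470, so
  P(cosmic-ray hit | anomaly flag) = 0.178470 / 0.348560 ≈ 0.512

Now condition on the additional information:
For the numerator, keep only cosmic-ray hit=true terms: 0.76*0.27 = 0.205200
Denominator P(anomaly flag | real transient source): 0.53*0.73 + 0.76*0.27 = 0.592100
P(cosmic-ray hit | anomaly flag, real transient source) = 0.205200/0.592100 ≈ 0.347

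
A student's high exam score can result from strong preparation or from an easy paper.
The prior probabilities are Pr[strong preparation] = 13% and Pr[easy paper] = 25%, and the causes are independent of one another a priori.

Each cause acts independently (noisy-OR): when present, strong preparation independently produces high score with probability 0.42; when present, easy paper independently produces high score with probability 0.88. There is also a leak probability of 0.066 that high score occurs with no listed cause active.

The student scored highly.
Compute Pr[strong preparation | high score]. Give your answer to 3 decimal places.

Pr[strong preparation | high score] ≈ 0.241

Under noisy-OR, P(high score | causes) = 1 − (1−0.066)·∏(1−qᵢ) over the active causes.
P(high score) = 0.066·0.87·0.75 + 0.88792·0.87·0.25 + 0.45828·0.13·0.75 + 0.934994·0.13·0.25 = 0.043065 + 0.193123 + 0.044682 + 0.030387 = 0.311257
The strong preparation-present share is 0.044682 + 0.030387 = 0.075069.
So P(strong preparation | high score) = 0.075069/0.311257 ≈ 0.241.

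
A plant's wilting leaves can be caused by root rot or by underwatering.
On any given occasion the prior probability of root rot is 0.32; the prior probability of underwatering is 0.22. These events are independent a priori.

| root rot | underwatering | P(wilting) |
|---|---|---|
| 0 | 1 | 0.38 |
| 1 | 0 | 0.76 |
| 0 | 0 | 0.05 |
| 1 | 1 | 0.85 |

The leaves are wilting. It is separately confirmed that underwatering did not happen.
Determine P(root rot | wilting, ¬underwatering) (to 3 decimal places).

Weight on root rot=true, given the evidence: 0.76*0.32 = 0.243200
Normalizer over all consistent configurations: 0.05*0.68 + 0.76*0.32 = 0.277200
P(root rot | wilting, ¬underwatering) = 0.243200/0.277200 ≈ 0.877

P(root rot | wilting, ¬underwatering) ≈ 0.877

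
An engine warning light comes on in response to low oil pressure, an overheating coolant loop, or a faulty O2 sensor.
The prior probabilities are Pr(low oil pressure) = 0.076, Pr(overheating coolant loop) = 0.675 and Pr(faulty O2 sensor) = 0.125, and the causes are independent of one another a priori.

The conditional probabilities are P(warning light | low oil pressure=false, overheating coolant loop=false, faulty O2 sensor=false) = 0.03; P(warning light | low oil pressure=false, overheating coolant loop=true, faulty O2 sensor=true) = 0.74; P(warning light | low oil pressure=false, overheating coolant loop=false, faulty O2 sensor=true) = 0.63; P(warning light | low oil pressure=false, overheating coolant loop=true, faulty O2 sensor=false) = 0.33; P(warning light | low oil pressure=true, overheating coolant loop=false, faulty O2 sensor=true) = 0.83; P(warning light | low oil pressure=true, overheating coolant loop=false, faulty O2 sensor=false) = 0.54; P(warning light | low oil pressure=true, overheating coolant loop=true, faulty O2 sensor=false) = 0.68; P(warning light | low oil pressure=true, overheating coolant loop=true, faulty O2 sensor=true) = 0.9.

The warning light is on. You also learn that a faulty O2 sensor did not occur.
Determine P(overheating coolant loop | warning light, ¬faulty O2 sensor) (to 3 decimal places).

P(overheating coolant loop | warning light, ¬faulty O2 sensor) ≈ 0.915

Numerator (weight on configurations with overheating coolant loop): 0.205821 + 0.034884 = 0.240705
Denominator P(warning light | ¬faulty O2 sensor): 0.03×0.924×0.325 + 0.33×0.924×0.675 + 0.54×0.076×0.325 + 0.68×0.076×0.675 = 0.263052
Posterior = 0.240705 / 0.263052 ≈ 0.915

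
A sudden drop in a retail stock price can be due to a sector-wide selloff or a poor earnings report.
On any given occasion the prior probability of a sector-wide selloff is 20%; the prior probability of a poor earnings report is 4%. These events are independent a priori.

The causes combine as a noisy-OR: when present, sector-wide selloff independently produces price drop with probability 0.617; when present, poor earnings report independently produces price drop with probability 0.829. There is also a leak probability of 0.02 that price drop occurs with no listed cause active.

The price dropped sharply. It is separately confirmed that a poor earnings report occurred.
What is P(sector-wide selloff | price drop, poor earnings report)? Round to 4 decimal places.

P(sector-wide selloff | price drop, poor earnings report) ≈ 0.2194

Under noisy-OR, P(price drop | causes) = 1 − (1−0.02)·∏(1−qᵢ) over the active causes.
For the numerator, keep only sector-wide selloff=true terms: 0.935817×0.2 = 0.187163
The normalizing constant is 0.83242×0.8 + 0.935817×0.2 = 0.853099
Posterior = 0.187163 / 0.853099 ≈ 0.2194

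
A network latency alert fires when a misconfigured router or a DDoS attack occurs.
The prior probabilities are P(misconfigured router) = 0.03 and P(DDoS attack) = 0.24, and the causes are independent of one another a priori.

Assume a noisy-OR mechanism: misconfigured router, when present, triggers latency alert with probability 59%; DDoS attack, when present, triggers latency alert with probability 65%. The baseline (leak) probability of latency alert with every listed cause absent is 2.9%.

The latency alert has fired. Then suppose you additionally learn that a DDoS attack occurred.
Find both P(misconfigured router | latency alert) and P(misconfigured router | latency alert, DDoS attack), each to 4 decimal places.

P(misconfigured router | latency alert) ≈ 0.1022; P(misconfigured router | latency alert, DDoS attack) ≈ 0.0388

Under noisy-OR, P(latency alert | causes) = 1 − (1−0.029)·∏(1−qᵢ) over the active causes.
Sum P(latency alert|·) weighted by the priors over the 4 (misconfigured router, DDoS attack) configurations:
  P(latency alert) = 0.029×0.97×0.76 + 0.66015×0.97×0.24 + 0.60189×0.03×0.76 + 0.860661×0.03×0.24
        = 0.021379 + 0.153683 + 0.013723 + 0.006197 = 0.194982
Keeping only the misconfigured router-present terms gives 0.019920, so
  P(misconfigured router | latency alert) = 0.019920 / 0.194982 ≈ 0.1022

Now condition on the additional information:
P(latency alert | DDoS attack) = 0.66015*0.97 + 0.860661*0.03 = 0.640346 + 0.025820 = 0.666166
Restricting to configurations with misconfigured router present: 0.860661*0.03 = 0.025820.
So P(misconfigured router | latency alert, DDoS attack) = 0.025820/0.666166 ≈ 0.0388.
Conditioning on DDoS attack lowers the posterior on misconfigured router: the classic explaining-away effect in a common-effect structure.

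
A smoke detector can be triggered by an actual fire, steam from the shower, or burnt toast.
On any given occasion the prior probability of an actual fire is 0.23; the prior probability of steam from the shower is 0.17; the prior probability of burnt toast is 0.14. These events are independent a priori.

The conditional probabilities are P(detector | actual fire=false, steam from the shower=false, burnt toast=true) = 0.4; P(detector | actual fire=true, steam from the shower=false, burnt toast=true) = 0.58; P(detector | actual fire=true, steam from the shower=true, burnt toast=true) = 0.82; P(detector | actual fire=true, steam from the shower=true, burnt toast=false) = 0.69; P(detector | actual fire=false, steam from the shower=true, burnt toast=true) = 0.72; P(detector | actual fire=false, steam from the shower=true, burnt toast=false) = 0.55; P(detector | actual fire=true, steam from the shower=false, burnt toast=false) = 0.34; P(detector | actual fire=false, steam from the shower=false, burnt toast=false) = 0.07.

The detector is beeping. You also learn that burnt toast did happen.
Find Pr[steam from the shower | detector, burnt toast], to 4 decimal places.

Pr[steam from the shower | detector, burnt toast] ≈ 0.2564

Numerator (weight on configurations with steam from the shower): 0.094248 + 0.032062 = 0.126310
The normalizing constant is 0.4*0.77*0.83 + 0.72*0.77*0.17 + 0.58*0.23*0.83 + 0.82*0.23*0.17 = 0.492672
P(steam from the shower | detector, burnt toast) = 0.126310/0.492672 ≈ 0.2564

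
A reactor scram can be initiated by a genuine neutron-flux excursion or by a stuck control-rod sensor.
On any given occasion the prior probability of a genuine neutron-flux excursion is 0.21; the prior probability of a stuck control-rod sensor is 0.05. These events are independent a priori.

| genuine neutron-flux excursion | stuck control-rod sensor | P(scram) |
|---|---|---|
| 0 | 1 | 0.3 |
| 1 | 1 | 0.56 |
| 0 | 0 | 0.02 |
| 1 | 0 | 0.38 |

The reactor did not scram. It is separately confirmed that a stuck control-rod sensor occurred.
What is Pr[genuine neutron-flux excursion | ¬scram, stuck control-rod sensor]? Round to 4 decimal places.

Weight on genuine neutron-flux excursion=true, given the evidence: 0.44×0.21 = 0.092400
Denominator P(¬scram | stuck control-rod sensor): 0.7×0.79 + 0.44×0.21 = 0.645400
Posterior = 0.092400 / 0.645400 ≈ 0.1432

Pr[genuine neutron-flux excursion | ¬scram, stuck control-rod sensor] ≈ 0.1432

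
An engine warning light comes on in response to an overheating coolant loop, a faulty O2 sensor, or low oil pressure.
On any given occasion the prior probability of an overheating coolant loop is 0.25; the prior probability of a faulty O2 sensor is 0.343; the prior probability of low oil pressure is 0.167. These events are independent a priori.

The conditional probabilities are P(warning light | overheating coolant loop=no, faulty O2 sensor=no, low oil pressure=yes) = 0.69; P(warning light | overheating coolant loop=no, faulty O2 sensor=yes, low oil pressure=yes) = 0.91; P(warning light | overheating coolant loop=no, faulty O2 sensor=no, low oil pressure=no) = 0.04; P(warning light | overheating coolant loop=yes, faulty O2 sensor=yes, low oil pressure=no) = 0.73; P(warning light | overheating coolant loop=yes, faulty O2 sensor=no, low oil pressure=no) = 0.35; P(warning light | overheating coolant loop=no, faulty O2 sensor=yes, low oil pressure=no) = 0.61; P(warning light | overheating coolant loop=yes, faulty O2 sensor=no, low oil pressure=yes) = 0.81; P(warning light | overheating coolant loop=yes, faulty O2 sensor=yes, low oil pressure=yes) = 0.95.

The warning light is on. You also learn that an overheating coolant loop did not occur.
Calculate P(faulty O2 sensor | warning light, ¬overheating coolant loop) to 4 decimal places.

P(warning light | ¬overheating coolant loop) = 0.04×0.657×0.833 + 0.69×0.657×0.167 + 0.61×0.343×0.833 + 0.91×0.343×0.167 = 0.021891 + 0.075706 + 0.174289 + 0.052126 = 0.324012
Restricting to configurations with faulty O2 sensor present: 0.174289 + 0.052126 = 0.226415.
So P(faulty O2 sensor | warning light, ¬overheating coolant loop) = 0.226415/0.324012 ≈ 0.6988.

P(faulty O2 sensor | warning light, ¬overheating coolant loop) ≈ 0.6988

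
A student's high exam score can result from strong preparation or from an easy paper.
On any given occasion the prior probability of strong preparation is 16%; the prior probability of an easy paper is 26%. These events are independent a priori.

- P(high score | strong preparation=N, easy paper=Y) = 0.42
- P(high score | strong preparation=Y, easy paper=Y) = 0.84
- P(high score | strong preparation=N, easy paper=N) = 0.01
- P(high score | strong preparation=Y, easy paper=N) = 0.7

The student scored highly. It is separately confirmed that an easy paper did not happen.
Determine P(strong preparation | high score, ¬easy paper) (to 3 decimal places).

P(high score | ¬easy paper) = 0.01×0.84 + 0.7×0.16 = 0.008400 + 0.112000 = 0.120400
Restricting to configurations with strong preparation present: 0.7×0.16 = 0.112000.
So P(strong preparation | high score, ¬easy paper) = 0.112000/0.120400 ≈ 0.930.

P(strong preparation | high score, ¬easy paper) ≈ 0.930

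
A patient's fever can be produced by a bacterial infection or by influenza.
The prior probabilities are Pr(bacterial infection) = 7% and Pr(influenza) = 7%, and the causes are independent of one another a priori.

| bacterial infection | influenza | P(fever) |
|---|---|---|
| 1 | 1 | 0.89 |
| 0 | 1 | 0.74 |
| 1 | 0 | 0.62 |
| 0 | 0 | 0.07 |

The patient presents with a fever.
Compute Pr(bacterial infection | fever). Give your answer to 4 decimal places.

Sum P(fever|·) weighted by the priors over the 4 (bacterial infection, influenza) configurations:
  P(fever) = 0.07×0.93×0.93 + 0.74×0.93×0.07 + 0.62×0.07×0.93 + 0.89×0.07×0.07
        = 0.060543 + 0.048174 + 0.040362 + 0.004361 = 0.153440
Configurations with bacterial infection contribute 0.044723, so
  P(bacterial infection | fever) = 0.044723 / 0.153440 ≈ 0.2915

Pr(bacterial infection | fever) ≈ 0.2915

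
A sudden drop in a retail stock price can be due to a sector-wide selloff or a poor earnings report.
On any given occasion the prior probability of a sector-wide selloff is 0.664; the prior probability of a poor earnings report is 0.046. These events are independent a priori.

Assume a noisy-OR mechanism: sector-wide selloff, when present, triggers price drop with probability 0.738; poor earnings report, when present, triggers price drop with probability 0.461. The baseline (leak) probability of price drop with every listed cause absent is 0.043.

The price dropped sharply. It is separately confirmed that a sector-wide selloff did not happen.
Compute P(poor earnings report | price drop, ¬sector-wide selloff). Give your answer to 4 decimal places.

P(poor earnings report | price drop, ¬sector-wide selloff) ≈ 0.3519

Under noisy-OR, P(price drop | causes) = 1 − (1−0.043)·∏(1−qᵢ) over the active causes.
Weight on poor earnings report=true, given the evidence: 0.484177*0.046 = 0.022272
The normalizing constant is 0.043*0.954 + 0.484177*0.046 = 0.063294
P(poor earnings report | price drop, ¬sector-wide selloff) = 0.022272/0.063294 ≈ 0.3519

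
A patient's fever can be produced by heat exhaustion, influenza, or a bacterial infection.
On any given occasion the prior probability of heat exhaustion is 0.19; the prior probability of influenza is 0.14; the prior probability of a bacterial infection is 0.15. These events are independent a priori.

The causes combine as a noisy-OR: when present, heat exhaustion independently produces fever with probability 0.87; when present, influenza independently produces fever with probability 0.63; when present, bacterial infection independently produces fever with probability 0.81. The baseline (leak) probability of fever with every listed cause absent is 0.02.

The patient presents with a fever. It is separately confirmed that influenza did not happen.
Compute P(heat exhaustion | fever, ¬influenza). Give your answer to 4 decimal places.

P(heat exhaustion | fever, ¬influenza) ≈ 0.5997

Under noisy-OR, P(fever | causes) = 1 − (1−0.02)·∏(1−qᵢ) over the active causes.
P(fever | ¬influenza) = 0.02·0.81·0.85 + 0.8138·0.81·0.15 + 0.8726·0.19·0.85 + 0.975794·0.19·0.15 = 0.013770 + 0.098877 + 0.140925 + 0.027810 = 0.281382
The heat exhaustion-present share is 0.140925 + 0.027810 = 0.168735.
So P(heat exhaustion | fever, ¬influenza) = 0.168735/0.281382 ≈ 0.5997.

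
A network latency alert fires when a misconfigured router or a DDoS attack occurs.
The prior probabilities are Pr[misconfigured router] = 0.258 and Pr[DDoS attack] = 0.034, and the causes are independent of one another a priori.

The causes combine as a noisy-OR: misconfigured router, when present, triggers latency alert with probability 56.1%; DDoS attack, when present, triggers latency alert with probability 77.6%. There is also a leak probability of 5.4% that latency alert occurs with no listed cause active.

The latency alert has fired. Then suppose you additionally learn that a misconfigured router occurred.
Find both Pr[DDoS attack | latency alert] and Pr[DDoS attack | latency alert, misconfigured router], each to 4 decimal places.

Under noisy-OR, P(latency alert | causes) = 1 − (1−0.054)·∏(1−qᵢ) over the active causes.
Enumerate the 4 (misconfigured router, DDoS attack) configurations and weight by the priors:
  P(latency alert) = 0.054*0.742*0.966 + 0.788096*0.742*0.034 + 0.584706*0.258*0.966 + 0.906974*0.258*0.034
        = 0.038706 + 0.019882 + 0.145725 + 0.007956 = 0.212269
Configurations with DDoS attack contribute 0.027838, so
  P(DDoS attack | latency alert) = 0.027838 / 0.212269 ≈ 0.1311

Now also conditioning on misconfigured router=true:
P(latency alert | misconfigured router) = 0.584706×0.966 + 0.906974×0.034 = 0.564826 + 0.030837 = 0.595663
Restricting to configurations with DDoS attack present: 0.906974×0.034 = 0.030837.
So P(DDoS attack | latency alert, misconfigured router) = 0.030837/0.595663 ≈ 0.0518.

Pr[DDoS attack | latency alert] ≈ 0.1311; Pr[DDoS attack | latency alert, misconfigured router] ≈ 0.0518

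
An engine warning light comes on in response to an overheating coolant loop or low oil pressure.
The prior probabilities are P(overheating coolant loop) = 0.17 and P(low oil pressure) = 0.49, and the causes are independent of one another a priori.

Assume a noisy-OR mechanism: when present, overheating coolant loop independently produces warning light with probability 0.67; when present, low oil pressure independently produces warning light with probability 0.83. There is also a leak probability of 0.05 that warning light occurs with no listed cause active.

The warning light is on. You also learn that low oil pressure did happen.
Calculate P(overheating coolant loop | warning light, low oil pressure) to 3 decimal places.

P(overheating coolant loop | warning light, low oil pressure) ≈ 0.188

Under noisy-OR, P(warning light | causes) = 1 − (1−0.05)·∏(1−qᵢ) over the active causes.
P(warning light | low oil pressure) = 0.8385*0.83 + 0.946705*0.17 = 0.695955 + 0.160940 = 0.856895
Restricting to configurations with overheating coolant loop present: 0.946705*0.17 = 0.160940.
P(overheating coolant loop | warning light, low oil pressure) = 0.160940 / 0.856895 ≈ 0.188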